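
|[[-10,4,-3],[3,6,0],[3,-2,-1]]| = 144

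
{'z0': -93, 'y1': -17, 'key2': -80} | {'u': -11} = {'z0': -93, 'y1': -17, 'key2': -80, 'u': -11}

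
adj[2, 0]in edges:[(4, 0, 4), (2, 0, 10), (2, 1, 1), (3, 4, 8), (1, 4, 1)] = 10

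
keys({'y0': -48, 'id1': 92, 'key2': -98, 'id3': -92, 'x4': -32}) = ['y0', 'id1', 'key2', 'id3', 'x4']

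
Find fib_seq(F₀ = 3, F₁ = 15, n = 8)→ F_2 = F_1 + F_0 = 18
F_3 = F_2 + F_1 = 33
F_4 = F_3 + F_2 = 51
...
= [3, 15, 18, 33, 51, 84, 135, 219]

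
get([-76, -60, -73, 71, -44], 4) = -44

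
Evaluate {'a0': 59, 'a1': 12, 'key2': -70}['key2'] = -70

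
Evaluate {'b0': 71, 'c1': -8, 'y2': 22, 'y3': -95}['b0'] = 71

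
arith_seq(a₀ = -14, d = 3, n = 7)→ [-14, -11, -8, -5, -2, 1, 4]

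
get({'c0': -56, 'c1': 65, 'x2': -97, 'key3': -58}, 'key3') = -58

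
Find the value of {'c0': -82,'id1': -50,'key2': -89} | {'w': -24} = {'c0': -82, 'id1': -50, 'key2': -89, 'w': -24}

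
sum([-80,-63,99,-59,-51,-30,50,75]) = (-80) + (-63) + 99 + (-59) + (-51) + (-30) + 50 + 75
= -59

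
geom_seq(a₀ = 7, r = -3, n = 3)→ a_0 = 7*(-3)^0 = 7
a_1 = 7*(-3)^1 = -21
a_2 = 7*(-3)^2 = 63
= [7, -21, 63]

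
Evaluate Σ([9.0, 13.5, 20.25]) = 9.0 + 13.5 + 20.25
= 42.75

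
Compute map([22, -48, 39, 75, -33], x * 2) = [44, -96, 78, 150, -66]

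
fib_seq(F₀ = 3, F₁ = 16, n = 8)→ F_2 = F_1 + F_0 = 19
F_3 = F_2 + F_1 = 35
F_4 = F_3 + F_2 = 54
...
= [3, 16, 19, 35, 54, 89, 143, 232]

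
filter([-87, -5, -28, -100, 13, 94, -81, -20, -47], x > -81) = [-5, -28, 13, 94, -20, -47]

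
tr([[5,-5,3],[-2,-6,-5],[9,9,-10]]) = diagonal: 5 + (-6) + (-10)
= -11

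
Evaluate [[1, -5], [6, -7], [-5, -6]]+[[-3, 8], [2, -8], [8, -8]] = [[-2, 3], [8, -15], [3, -14]]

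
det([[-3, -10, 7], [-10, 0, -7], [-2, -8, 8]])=(1)*(-3)*det([[0, -7], [-8, 8]]) + (-1)*(-10)*det([[-10, -7], [-2, 8]]) + (1)*(7)*det([[-10, 0], [-2, -8]])
= 168 + -940 + 560
= -212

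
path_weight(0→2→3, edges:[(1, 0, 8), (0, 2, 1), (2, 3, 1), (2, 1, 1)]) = 2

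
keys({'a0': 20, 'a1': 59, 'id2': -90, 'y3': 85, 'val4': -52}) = ['a0', 'a1', 'id2', 'y3', 'val4']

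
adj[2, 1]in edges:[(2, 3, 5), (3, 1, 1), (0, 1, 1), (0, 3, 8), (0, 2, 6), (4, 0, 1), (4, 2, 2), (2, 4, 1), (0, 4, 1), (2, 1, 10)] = 10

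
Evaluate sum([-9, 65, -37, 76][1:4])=104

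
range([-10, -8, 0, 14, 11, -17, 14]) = 31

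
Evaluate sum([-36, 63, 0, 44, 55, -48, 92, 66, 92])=(-36) + 63 + 0 + 44 + 55 + (-48) + 92 + 66 + 92
= 328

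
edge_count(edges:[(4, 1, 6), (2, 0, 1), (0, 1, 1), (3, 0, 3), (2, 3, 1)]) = 5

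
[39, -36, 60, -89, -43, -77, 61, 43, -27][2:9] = [60, -89, -43, -77, 61, 43, -27]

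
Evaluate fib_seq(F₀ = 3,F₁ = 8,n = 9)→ [3, 8, 11, 19, 30, 49, 79, 128, 207]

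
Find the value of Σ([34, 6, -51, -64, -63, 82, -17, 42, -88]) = -119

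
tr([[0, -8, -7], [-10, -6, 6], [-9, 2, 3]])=diagonal: 0 + (-6) + 3
= -3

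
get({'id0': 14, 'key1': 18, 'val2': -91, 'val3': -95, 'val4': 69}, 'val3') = -95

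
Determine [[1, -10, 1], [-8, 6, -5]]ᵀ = [[1, -8], [-10, 6], [1, -5]]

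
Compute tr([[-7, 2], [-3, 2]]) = -5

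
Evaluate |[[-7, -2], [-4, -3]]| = (-7)*(-3) - (-2)*(-4)
= 13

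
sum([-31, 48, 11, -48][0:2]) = 17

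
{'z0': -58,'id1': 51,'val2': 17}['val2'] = 17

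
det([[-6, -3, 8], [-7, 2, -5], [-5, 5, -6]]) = (1)*(-6)*det([[2, -5], [5, -6]]) + (-1)*(-3)*det([[-7, -5], [-5, -6]]) + (1)*(8)*det([[-7, 2], [-5, 5]])
= -78 + 51 + -200
= -227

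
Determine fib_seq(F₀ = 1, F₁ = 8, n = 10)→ F_2 = F_1 + F_0 = 9
F_3 = F_2 + F_1 = 17
F_4 = F_3 + F_2 = 26
...
= [1, 8, 9, 17, 26, 43, 69, 112, 181, 293]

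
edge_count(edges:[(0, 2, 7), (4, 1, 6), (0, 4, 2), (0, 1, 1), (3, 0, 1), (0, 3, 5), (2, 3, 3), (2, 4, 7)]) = 8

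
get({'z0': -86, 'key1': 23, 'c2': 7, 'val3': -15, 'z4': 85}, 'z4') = 85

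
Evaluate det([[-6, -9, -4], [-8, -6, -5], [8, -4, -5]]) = 340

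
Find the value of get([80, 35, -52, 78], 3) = 78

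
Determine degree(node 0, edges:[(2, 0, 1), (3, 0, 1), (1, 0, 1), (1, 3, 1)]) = incident: (2,0), (3,0), (1,0)
= 3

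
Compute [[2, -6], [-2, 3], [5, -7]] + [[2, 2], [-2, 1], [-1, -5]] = [[4, -4], [-4, 4], [4, -12]]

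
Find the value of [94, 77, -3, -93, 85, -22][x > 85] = [94]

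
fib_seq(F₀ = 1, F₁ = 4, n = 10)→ [1, 4, 5, 9, 14, 23, 37, 60, 97, 157]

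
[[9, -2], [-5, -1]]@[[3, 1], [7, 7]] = C[0][0] = (9)*(3) + (-2)*(7) = 13
C[0][1] = (9)*(1) + (-2)*(7) = -5
C[1][0] = (-5)*(3) + (-1)*(7) = -22
C[1][1] = (-5)*(1) + (-1)*(7) = -12
= [[13, -5], [-22, -12]]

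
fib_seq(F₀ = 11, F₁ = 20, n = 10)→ F_2 = F_1 + F_0 = 31
F_3 = F_2 + F_1 = 51
F_4 = F_3 + F_2 = 82
...
= [11, 20, 31, 51, 82, 133, 215, 348, 563, 911]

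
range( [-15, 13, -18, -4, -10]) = 31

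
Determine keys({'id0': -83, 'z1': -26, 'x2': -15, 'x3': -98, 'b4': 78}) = ['id0', 'z1', 'x2', 'x3', 'b4']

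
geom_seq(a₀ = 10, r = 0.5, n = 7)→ a_0 = 10*0.5^0 = 10.0
a_1 = 10*0.5^1 = 5.0
a_2 = 10*0.5^2 = 2.5
...
= [10.0, 5.0, 2.5, 1.25, 0.625, 0.3125, 0.15625]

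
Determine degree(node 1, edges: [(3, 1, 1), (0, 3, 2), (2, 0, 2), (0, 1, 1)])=incident: (3,1), (0,1)
= 2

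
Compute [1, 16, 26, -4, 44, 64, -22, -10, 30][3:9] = [-4, 44, 64, -22, -10, 30]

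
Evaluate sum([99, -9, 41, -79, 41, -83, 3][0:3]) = 131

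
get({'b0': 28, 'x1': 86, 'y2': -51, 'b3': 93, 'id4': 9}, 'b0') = 28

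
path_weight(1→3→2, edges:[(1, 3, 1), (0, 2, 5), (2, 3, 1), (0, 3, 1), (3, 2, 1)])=2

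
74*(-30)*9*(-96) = 1918080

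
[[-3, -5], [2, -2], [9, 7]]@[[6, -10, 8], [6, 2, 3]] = C[0][0] = (-3)*(6) + (-5)*(6) = -48
C[0][1] = (-3)*(-10) + (-5)*(2) = 20
C[0][2] = (-3)*(8) + (-5)*(3) = -39
C[1][0] = (2)*(6) + (-2)*(6) = 0
C[1][1] = (2)*(-10) + (-2)*(2) = -24
C[1][2] = (2)*(8) + (-2)*(3) = 10
... (3 more cells)
= [[-48, 20, -39], [0, -24, 10], [96, -76, 93]]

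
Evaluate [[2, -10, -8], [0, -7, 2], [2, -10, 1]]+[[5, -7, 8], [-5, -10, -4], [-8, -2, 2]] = [[7, -17, 0], [-5, -17, -2], [-6, -12, 3]]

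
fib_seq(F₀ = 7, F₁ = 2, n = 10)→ [7, 2, 9, 11, 20, 31, 51, 82, 133, 215]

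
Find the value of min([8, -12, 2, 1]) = -12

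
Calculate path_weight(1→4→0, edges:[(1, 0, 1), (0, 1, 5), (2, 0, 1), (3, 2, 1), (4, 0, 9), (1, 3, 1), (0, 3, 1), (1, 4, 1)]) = 10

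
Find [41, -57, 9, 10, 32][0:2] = [41, -57]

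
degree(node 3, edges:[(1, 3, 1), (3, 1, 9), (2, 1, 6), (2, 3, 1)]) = incident: (1,3), (3,1), (2,3)
= 3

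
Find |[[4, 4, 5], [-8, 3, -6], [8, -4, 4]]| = (1)*(4)*det([[3, -6], [-4, 4]]) + (-1)*(4)*det([[-8, -6], [8, 4]]) + (1)*(5)*det([[-8, 3], [8, -4]])
= -48 + -64 + 40
= -72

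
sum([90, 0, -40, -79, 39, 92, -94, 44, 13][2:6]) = 12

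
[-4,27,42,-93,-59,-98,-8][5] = -98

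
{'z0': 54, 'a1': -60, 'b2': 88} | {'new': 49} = {'z0': 54, 'a1': -60, 'b2': 88, 'new': 49}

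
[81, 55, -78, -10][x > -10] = keep x where x > -10: 81✓, 55✓, -78✗, -10✗
= [81, 55]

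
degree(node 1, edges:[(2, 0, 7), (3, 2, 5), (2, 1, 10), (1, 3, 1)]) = incident: (2,1), (1,3)
= 2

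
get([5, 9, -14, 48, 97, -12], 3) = 48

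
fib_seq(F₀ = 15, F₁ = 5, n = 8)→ [15, 5, 20, 25, 45, 70, 115, 185]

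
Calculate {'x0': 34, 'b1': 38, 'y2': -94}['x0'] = 34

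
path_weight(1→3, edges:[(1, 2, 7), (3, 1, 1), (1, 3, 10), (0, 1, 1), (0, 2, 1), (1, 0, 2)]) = 10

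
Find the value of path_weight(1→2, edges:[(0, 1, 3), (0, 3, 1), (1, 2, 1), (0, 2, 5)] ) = w(1→2)=1
= 1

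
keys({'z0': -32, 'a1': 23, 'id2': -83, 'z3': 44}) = ['z0', 'a1', 'id2', 'z3']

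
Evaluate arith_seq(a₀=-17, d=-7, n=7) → a_0 = -17 + 0*-7 = -17
a_1 = -17 + 1*-7 = -24
a_2 = -17 + 2*-7 = -31
...
= [-17, -24, -31, -38, -45, -52, -59]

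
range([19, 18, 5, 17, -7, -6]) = 26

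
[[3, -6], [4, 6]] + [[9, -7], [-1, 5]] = [[12, -13], [3, 11]]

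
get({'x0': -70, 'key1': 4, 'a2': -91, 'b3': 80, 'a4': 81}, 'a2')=-91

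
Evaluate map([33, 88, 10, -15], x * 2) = 33*2=66, 88*2=176, 10*2=20, -15*2=-30
= [66, 176, 20, -30]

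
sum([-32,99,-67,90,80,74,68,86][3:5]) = slice → [90, 80]
90 + 80
= 170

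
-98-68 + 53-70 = -183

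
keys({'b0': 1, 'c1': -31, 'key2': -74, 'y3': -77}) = ['b0', 'c1', 'key2', 'y3']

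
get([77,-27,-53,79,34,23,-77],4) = 34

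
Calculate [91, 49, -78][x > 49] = [91]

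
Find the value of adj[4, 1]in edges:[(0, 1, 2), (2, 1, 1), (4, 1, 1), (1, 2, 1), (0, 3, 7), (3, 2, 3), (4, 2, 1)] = 1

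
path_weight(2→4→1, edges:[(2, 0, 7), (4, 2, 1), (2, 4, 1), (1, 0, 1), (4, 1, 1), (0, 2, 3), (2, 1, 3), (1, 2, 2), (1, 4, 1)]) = 2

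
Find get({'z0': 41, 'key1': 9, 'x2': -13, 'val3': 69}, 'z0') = 41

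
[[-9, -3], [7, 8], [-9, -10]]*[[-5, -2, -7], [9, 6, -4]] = C[0][0] = (-9)*(-5) + (-3)*(9) = 18
C[0][1] = (-9)*(-2) + (-3)*(6) = 0
C[0][2] = (-9)*(-7) + (-3)*(-4) = 75
C[1][0] = (7)*(-5) + (8)*(9) = 37
C[1][1] = (7)*(-2) + (8)*(6) = 34
C[1][2] = (7)*(-7) + (8)*(-4) = -81
... (3 more cells)
= [[18, 0, 75], [37, 34, -81], [-45, -42, 103]]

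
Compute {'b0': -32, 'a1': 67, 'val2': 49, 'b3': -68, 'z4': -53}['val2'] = 49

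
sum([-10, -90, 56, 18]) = -26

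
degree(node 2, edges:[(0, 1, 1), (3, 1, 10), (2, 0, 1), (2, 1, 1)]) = incident: (2,0), (2,1)
= 2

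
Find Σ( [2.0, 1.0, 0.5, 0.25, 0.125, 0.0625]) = 3.9375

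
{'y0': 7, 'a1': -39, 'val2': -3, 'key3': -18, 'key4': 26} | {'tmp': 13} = {'y0': 7, 'a1': -39, 'val2': -3, 'key3': -18, 'key4': 26, 'tmp': 13}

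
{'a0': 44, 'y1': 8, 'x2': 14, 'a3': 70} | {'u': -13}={'a0': 44, 'y1': 8, 'x2': 14, 'a3': 70, 'u': -13}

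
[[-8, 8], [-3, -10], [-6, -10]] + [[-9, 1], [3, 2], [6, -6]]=[[-17, 9], [0, -8], [0, -16]]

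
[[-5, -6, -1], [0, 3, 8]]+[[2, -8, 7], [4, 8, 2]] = [[-3, -14, 6], [4, 11, 10]]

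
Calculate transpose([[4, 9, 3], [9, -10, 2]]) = [[4, 9], [9, -10], [3, 2]]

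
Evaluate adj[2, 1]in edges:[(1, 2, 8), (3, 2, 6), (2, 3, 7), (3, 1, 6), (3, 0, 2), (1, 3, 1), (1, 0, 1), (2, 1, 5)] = 5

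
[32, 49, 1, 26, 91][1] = 49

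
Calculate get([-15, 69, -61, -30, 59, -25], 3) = -30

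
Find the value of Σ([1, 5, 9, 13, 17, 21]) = 66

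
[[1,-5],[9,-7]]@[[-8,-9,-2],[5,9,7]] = C[0][0] = (1)*(-8) + (-5)*(5) = -33
C[0][1] = (1)*(-9) + (-5)*(9) = -54
C[0][2] = (1)*(-2) + (-5)*(7) = -37
C[1][0] = (9)*(-8) + (-7)*(5) = -107
C[1][1] = (9)*(-9) + (-7)*(9) = -144
C[1][2] = (9)*(-2) + (-7)*(7) = -67
= [[-33, -54, -37], [-107, -144, -67]]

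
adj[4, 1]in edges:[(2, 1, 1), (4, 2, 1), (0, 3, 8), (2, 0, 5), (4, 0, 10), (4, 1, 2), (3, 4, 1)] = 2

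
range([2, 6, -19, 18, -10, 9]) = 37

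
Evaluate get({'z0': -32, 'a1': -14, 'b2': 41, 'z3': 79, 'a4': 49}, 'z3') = 79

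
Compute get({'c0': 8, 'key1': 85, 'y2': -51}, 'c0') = 8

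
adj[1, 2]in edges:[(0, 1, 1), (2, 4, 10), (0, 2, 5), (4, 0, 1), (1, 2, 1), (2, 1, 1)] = 1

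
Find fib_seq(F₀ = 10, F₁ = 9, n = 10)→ [10, 9, 19, 28, 47, 75, 122, 197, 319, 516]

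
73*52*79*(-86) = -25790024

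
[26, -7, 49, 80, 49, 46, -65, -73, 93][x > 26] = [49, 80, 49, 46, 93]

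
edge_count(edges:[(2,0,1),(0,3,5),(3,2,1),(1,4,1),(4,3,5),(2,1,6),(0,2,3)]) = 7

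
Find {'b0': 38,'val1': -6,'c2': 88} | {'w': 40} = {'b0': 38, 'val1': -6, 'c2': 88, 'w': 40}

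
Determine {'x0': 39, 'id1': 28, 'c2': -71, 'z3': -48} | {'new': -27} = {'x0': 39, 'id1': 28, 'c2': -71, 'z3': -48, 'new': -27}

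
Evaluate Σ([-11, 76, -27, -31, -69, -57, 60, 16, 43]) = (-11) + 76 + (-27) + (-31) + (-69) + (-57) + 60 + 16 + 43
= 0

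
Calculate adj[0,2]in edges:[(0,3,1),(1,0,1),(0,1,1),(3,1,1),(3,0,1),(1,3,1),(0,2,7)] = 7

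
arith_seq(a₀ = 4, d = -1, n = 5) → a_0 = 4 + 0*-1 = 4
a_1 = 4 + 1*-1 = 3
a_2 = 4 + 2*-1 = 2
...
= [4, 3, 2, 1, 0]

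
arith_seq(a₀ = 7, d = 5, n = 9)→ [7, 12, 17, 22, 27, 32, 37, 42, 47]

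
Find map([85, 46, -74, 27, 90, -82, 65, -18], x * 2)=85*2=170, 46*2=92, -74*2=-148, 27*2=54, 90*2=180, -82*2=-164, 65*2=130, -18*2=-36
= [170, 92, -148, 54, 180, -164, 130, -36]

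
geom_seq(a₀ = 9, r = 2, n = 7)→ a_0 = 9*2^0 = 9
a_1 = 9*2^1 = 18
a_2 = 9*2^2 = 36
...
= [9, 18, 36, 72, 144, 288, 576]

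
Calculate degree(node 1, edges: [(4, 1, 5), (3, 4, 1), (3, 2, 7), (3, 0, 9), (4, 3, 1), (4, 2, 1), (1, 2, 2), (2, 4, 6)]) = 2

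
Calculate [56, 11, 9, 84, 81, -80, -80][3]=84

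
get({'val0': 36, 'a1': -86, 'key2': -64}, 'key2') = -64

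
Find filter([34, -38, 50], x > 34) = keep x where x > 34: 34✗, -38✗, 50✓
= [50]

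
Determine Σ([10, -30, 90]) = 70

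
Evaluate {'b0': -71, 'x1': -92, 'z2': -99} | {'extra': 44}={'b0': -71, 'x1': -92, 'z2': -99, 'extra': 44}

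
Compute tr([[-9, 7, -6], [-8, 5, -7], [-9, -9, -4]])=-8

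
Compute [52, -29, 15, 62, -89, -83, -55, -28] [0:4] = [52, -29, 15, 62]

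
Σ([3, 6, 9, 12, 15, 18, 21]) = 3 + 6 + 9 + 12 + 15 + 18 + 21
= 84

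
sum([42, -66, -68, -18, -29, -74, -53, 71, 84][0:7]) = slice → [42, -66, -68, -18, -29, -74, -53]
42 + (-66) + (-68) + (-18) + (-29) + (-74) + (-53)
= -266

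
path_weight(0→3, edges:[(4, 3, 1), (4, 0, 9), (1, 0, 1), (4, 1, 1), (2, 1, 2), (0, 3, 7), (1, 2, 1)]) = w(0→3)=7
= 7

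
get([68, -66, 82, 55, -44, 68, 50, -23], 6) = 50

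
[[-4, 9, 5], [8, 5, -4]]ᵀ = [[-4, 8], [9, 5], [5, -4]]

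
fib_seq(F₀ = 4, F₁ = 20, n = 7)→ F_2 = F_1 + F_0 = 24
F_3 = F_2 + F_1 = 44
F_4 = F_3 + F_2 = 68
...
= [4, 20, 24, 44, 68, 112, 180]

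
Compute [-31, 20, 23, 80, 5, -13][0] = -31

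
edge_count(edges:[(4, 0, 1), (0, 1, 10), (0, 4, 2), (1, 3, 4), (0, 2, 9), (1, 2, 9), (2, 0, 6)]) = 7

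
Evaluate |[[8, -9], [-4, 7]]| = 20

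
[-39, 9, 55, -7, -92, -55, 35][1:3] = [9, 55]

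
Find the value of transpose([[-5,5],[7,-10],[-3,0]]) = [[-5, 7, -3], [5, -10, 0]]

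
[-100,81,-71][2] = -71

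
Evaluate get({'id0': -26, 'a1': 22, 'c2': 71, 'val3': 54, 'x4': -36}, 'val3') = 54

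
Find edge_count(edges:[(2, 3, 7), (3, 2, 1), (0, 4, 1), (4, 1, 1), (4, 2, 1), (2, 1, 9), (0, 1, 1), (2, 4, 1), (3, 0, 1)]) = 9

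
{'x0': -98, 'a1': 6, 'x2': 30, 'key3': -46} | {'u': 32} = {'x0': -98, 'a1': 6, 'x2': 30, 'key3': -46, 'u': 32}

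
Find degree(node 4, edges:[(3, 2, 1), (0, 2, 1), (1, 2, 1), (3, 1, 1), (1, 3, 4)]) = incident: none
= 0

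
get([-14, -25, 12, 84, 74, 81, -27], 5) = 81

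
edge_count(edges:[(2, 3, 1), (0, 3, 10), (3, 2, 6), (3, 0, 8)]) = 4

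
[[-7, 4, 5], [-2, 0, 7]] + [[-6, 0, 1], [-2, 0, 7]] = [[-13, 4, 6], [-4, 0, 14]]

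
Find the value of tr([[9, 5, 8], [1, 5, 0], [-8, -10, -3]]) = diagonal: 9 + 5 + (-3)
= 11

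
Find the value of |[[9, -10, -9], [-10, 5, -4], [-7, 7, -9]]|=782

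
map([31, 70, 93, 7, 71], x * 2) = [62, 140, 186, 14, 142]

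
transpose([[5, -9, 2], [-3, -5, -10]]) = [[5, -3], [-9, -5], [2, -10]]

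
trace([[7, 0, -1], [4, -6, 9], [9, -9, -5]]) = -4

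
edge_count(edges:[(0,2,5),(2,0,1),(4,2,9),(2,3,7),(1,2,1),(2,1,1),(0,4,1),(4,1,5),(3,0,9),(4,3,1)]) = 10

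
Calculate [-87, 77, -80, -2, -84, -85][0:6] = [-87, 77, -80, -2, -84, -85]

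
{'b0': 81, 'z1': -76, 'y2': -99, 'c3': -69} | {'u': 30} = {'b0': 81, 'z1': -76, 'y2': -99, 'c3': -69, 'u': 30}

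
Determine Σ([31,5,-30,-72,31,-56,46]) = -45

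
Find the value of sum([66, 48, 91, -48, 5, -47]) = 115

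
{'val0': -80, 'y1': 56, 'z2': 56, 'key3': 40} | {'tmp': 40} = {'val0': -80, 'y1': 56, 'z2': 56, 'key3': 40, 'tmp': 40}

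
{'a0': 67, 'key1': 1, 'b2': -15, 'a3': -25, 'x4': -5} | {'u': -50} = {'a0': 67, 'key1': 1, 'b2': -15, 'a3': -25, 'x4': -5, 'u': -50}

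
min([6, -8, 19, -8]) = -8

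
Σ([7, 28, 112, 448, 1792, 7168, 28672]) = 38227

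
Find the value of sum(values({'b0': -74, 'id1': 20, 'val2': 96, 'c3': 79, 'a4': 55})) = 176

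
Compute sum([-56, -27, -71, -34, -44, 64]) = -168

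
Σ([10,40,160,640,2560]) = 10 + 40 + 160 + 640 + 2560
= 3410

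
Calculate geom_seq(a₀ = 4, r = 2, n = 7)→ a_0 = 4*2^0 = 4
a_1 = 4*2^1 = 8
a_2 = 4*2^2 = 16
...
= [4, 8, 16, 32, 64, 128, 256]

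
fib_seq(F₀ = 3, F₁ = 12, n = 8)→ [3, 12, 15, 27, 42, 69, 111, 180]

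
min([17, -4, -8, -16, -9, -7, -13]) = -16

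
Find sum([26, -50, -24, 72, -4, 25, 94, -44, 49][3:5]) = 68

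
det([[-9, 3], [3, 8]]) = -81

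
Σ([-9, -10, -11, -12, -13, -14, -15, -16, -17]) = (-9) + (-10) + (-11) + (-12) + (-13) + (-14) + (-15) + (-16) + (-17)
= -117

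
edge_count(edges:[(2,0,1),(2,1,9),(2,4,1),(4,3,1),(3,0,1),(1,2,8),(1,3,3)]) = 7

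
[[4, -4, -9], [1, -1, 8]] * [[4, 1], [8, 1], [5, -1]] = [[-61, 9], [36, -8]]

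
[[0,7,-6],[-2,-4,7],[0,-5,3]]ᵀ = [[0, -2, 0], [7, -4, -5], [-6, 7, 3]]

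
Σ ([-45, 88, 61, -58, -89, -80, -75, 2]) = (-45) + 88 + 61 + (-58) + (-89) + (-80) + (-75) + 2
= -196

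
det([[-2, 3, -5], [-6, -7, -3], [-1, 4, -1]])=108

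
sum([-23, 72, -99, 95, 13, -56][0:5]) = slice → [-23, 72, -99, 95, 13]
(-23) + 72 + (-99) + 95 + 13
= 58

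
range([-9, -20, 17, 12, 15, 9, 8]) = 37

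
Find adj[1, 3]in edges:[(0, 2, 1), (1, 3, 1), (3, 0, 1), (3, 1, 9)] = 1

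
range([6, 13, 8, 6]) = 7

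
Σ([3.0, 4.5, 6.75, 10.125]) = 3.0 + 4.5 + 6.75 + 10.125
= 24.375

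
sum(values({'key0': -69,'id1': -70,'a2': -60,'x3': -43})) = (-69) + (-70) + (-60) + (-43)
= -242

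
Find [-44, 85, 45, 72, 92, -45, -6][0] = -44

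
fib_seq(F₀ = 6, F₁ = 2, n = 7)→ [6, 2, 8, 10, 18, 28, 46]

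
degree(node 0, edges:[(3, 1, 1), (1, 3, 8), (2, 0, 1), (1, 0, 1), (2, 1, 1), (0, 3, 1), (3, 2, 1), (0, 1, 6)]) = 4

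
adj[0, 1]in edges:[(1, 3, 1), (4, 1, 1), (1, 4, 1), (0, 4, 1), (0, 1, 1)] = 1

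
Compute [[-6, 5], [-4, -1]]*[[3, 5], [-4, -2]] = [[-38, -40], [-8, -18]]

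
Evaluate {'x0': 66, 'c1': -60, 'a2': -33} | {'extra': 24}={'x0': 66, 'c1': -60, 'a2': -33, 'extra': 24}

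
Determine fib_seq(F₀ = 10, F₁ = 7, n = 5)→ F_2 = F_1 + F_0 = 17
F_3 = F_2 + F_1 = 24
F_4 = F_3 + F_2 = 41
= [10, 7, 17, 24, 41]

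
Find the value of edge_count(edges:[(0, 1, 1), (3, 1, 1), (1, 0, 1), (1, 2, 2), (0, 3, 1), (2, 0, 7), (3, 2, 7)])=7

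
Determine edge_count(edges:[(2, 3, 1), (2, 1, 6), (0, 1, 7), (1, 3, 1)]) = 4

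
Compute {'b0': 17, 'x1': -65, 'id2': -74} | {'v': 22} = {'b0': 17, 'x1': -65, 'id2': -74, 'v': 22}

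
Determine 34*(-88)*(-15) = 44880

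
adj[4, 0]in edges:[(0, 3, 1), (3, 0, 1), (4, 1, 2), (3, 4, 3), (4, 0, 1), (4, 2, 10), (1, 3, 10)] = 1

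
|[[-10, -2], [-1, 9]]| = (-10)*(9) - (-2)*(-1)
= -92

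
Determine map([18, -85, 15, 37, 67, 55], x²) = (18)²=324, (-85)²=7225, (15)²=225, (37)²=1369, (67)²=4489, (55)²=3025
= [324, 7225, 225, 1369, 4489, 3025]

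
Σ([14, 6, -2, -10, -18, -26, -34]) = -70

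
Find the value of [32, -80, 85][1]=-80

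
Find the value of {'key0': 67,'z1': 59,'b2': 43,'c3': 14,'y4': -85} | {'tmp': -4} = {'key0': 67, 'z1': 59, 'b2': 43, 'c3': 14, 'y4': -85, 'tmp': -4}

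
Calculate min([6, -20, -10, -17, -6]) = -20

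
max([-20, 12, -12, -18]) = 12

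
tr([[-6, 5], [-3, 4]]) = -2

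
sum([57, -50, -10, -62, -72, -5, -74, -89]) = 57 + (-50) + (-10) + (-62) + (-72) + (-5) + (-74) + (-89)
= -305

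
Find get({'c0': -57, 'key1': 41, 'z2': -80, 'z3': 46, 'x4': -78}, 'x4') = -78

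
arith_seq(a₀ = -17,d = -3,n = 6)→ a_0 = -17 + 0*-3 = -17
a_1 = -17 + 1*-3 = -20
a_2 = -17 + 2*-3 = -23
...
= [-17, -20, -23, -26, -29, -32]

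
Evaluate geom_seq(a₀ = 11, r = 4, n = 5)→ a_0 = 11*4^0 = 11
a_1 = 11*4^1 = 44
a_2 = 11*4^2 = 176
...
= [11, 44, 176, 704, 2816]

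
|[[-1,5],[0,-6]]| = 6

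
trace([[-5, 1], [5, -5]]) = -10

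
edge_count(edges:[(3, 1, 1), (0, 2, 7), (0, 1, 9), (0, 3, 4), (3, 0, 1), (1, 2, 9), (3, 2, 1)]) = 7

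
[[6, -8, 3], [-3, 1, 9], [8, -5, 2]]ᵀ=[[6, -3, 8], [-8, 1, -5], [3, 9, 2]]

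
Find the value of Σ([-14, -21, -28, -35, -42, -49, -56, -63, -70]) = -378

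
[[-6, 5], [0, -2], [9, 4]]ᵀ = [[-6, 0, 9], [5, -2, 4]]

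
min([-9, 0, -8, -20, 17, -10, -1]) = -20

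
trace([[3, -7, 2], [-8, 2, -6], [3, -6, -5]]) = 0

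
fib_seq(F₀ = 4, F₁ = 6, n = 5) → F_2 = F_1 + F_0 = 10
F_3 = F_2 + F_1 = 16
F_4 = F_3 + F_2 = 26
= [4, 6, 10, 16, 26]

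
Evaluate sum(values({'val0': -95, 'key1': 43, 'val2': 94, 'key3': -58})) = (-95) + 43 + 94 + (-58)
= -16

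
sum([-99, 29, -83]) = (-99) + 29 + (-83)
= -153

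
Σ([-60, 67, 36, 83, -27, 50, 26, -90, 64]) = 149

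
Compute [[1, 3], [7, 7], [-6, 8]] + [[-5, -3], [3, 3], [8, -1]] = [[-4, 0], [10, 10], [2, 7]]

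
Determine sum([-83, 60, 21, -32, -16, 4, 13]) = (-83) + 60 + 21 + (-32) + (-16) + 4 + 13
= -33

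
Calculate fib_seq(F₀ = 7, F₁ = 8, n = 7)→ F_2 = F_1 + F_0 = 15
F_3 = F_2 + F_1 = 23
F_4 = F_3 + F_2 = 38
...
= [7, 8, 15, 23, 38, 61, 99]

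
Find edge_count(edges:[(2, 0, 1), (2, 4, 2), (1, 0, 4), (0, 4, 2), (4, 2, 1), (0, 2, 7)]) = 6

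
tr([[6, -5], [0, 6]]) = diagonal: 6 + 6
= 12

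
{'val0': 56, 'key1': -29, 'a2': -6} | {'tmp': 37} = {'val0': 56, 'key1': -29, 'a2': -6, 'tmp': 37}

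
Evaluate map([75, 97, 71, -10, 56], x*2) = [150, 194, 142, -20, 112]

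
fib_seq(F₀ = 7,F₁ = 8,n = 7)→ F_2 = F_1 + F_0 = 15
F_3 = F_2 + F_1 = 23
F_4 = F_3 + F_2 = 38
...
= [7, 8, 15, 23, 38, 61, 99]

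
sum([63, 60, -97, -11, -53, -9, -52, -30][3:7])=slice → [-11, -53, -9, -52]
(-11) + (-53) + (-9) + (-52)
= -125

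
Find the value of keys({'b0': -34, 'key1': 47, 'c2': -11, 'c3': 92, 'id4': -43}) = ['b0', 'key1', 'c2', 'c3', 'id4']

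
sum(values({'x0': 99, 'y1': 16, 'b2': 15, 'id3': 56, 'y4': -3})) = 183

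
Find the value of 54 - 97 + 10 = -33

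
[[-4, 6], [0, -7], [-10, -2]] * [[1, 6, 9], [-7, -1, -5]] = [[-46, -30, -66], [49, 7, 35], [4, -58, -80]]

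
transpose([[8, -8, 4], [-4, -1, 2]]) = [[8, -4], [-8, -1], [4, 2]]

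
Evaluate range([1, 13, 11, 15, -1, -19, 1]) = 34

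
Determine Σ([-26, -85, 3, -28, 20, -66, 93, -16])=(-26) + (-85) + 3 + (-28) + 20 + (-66) + 93 + (-16)
= -105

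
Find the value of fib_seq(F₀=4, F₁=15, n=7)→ F_2 = F_1 + F_0 = 19
F_3 = F_2 + F_1 = 34
F_4 = F_3 + F_2 = 53
...
= [4, 15, 19, 34, 53, 87, 140]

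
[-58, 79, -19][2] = -19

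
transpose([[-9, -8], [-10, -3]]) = [[-9, -10], [-8, -3]]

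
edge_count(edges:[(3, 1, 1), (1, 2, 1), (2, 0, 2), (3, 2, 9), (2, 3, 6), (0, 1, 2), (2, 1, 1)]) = 7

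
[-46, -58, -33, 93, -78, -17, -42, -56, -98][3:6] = [93, -78, -17]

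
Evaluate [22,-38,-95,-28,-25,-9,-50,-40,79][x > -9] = keep x where x > -9: 22✓, -38✗, -95✗, -28✗, -25✗, -9✗, -50✗, -40✗, 79✓
= [22, 79]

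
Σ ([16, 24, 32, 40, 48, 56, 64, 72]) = 352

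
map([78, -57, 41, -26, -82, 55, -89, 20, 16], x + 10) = [88, -47, 51, -16, -72, 65, -79, 30, 26]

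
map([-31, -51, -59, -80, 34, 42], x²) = [961, 2601, 3481, 6400, 1156, 1764]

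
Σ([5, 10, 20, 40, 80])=5 + 10 + 20 + 40 + 80
= 155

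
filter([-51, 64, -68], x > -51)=keep x where x > -51: -51✗, 64✓, -68✗
= [64]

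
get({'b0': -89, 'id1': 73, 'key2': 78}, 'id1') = 73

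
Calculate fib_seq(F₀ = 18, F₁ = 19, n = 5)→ [18, 19, 37, 56, 93]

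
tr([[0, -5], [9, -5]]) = diagonal: 0 + (-5)
= -5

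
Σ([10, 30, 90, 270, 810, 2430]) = 3640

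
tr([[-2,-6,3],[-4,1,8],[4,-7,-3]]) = -4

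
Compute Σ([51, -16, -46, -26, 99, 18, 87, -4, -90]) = 73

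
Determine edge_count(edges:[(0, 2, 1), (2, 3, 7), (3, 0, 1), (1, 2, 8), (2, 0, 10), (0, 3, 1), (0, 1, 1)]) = 7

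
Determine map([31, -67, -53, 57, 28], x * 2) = [62, -134, -106, 114, 56]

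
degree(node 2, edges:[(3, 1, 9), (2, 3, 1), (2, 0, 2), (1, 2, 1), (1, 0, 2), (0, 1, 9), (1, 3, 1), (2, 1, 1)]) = incident: (2,3), (2,0), (1,2), (2,1)
= 4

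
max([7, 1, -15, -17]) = 7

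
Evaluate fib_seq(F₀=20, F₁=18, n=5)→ F_2 = F_1 + F_0 = 38
F_3 = F_2 + F_1 = 56
F_4 = F_3 + F_2 = 94
= [20, 18, 38, 56, 94]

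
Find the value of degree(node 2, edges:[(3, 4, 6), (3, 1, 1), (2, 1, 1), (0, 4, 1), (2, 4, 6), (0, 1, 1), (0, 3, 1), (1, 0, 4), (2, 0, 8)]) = incident: (2,1), (2,4), (2,0)
= 3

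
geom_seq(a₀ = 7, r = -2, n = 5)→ a_0 = 7*(-2)^0 = 7
a_1 = 7*(-2)^1 = -14
a_2 = 7*(-2)^2 = 28
...
= [7, -14, 28, -56, 112]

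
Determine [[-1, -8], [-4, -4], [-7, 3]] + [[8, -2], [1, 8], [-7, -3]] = [[7, -10], [-3, 4], [-14, 0]]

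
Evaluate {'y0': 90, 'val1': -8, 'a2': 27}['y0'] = 90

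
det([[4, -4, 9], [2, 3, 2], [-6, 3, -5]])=140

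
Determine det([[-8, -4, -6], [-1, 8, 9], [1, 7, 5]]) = 218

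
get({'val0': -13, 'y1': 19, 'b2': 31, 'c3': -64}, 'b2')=31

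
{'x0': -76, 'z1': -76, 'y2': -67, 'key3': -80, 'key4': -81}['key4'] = -81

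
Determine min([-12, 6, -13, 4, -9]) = -13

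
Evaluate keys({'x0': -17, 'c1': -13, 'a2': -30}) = ['x0', 'c1', 'a2']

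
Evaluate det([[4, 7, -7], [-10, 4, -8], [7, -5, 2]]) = -534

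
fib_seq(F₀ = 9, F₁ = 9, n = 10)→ F_2 = F_1 + F_0 = 18
F_3 = F_2 + F_1 = 27
F_4 = F_3 + F_2 = 45
...
= [9, 9, 18, 27, 45, 72, 117, 189, 306, 495]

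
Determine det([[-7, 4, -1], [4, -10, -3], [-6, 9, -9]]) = -579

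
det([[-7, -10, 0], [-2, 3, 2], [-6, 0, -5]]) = 325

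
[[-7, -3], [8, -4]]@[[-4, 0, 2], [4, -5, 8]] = [[16, 15, -38], [-48, 20, -16]]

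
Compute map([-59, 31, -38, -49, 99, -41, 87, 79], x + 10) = -59+10=-49, 31+10=41, -38+10=-28, -49+10=-39, 99+10=109, -41+10=-31, 87+10=97, 79+10=89
= [-49, 41, -28, -39, 109, -31, 97, 89]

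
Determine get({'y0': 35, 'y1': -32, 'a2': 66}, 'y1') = -32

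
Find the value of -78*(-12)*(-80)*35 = -2620800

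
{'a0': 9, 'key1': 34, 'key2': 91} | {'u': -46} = {'a0': 9, 'key1': 34, 'key2': 91, 'u': -46}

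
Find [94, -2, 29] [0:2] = [94, -2]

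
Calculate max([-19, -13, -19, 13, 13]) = 13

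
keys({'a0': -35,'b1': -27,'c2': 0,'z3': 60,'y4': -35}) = ['a0', 'b1', 'c2', 'z3', 'y4']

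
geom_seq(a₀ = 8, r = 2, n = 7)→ [8, 16, 32, 64, 128, 256, 512]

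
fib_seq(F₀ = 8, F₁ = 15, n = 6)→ [8, 15, 23, 38, 61, 99]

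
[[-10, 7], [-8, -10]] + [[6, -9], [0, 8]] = [[-4, -2], [-8, -2]]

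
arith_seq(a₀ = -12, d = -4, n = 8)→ [-12, -16, -20, -24, -28, -32, -36, -40]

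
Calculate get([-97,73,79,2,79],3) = 2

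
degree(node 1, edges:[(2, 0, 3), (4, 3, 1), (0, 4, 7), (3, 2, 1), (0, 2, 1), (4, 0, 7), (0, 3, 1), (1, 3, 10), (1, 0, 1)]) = 2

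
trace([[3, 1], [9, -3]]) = 0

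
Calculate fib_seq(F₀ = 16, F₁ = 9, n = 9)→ F_2 = F_1 + F_0 = 25
F_3 = F_2 + F_1 = 34
F_4 = F_3 + F_2 = 59
...
= [16, 9, 25, 34, 59, 93, 152, 245, 397]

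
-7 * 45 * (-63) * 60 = 1190700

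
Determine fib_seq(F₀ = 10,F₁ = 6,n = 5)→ F_2 = F_1 + F_0 = 16
F_3 = F_2 + F_1 = 22
F_4 = F_3 + F_2 = 38
= [10, 6, 16, 22, 38]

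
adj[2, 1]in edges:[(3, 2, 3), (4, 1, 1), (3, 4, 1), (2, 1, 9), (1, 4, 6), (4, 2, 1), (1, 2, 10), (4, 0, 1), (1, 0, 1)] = 9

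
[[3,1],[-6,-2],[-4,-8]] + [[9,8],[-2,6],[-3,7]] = [[12, 9], [-8, 4], [-7, -1]]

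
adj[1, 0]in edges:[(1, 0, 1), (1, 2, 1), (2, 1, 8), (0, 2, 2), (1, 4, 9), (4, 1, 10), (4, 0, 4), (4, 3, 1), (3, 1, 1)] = 1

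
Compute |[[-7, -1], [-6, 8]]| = -62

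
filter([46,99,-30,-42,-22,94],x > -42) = [46, 99, -30, -22, 94]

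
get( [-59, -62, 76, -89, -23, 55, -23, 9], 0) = -59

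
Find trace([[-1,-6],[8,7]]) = diagonal: (-1) + 7
= 6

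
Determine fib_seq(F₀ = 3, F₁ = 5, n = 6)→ F_2 = F_1 + F_0 = 8
F_3 = F_2 + F_1 = 13
F_4 = F_3 + F_2 = 21
...
= [3, 5, 8, 13, 21, 34]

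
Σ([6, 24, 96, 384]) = 6 + 24 + 96 + 384
= 510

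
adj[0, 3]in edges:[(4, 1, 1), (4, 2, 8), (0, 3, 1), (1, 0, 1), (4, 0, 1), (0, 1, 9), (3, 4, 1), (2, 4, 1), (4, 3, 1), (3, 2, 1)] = 1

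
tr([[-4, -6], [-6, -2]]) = diagonal: (-4) + (-2)
= -6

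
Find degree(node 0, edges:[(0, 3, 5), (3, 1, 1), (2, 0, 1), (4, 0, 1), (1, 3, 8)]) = incident: (0,3), (2,0), (4,0)
= 3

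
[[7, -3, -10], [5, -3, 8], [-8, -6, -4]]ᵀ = [[7, 5, -8], [-3, -3, -6], [-10, 8, -4]]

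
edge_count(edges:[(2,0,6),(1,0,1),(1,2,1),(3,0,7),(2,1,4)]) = 5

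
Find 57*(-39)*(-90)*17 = 3401190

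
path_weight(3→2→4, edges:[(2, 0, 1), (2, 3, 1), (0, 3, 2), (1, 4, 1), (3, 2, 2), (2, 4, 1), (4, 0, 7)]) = 3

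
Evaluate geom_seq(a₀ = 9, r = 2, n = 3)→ [9, 18, 36]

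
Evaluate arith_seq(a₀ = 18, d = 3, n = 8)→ [18, 21, 24, 27, 30, 33, 36, 39]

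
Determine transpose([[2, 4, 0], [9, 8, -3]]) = [[2, 9], [4, 8], [0, -3]]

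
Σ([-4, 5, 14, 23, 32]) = (-4) + 5 + 14 + 23 + 32
= 70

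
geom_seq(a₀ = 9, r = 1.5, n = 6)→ a_0 = 9*1.5^0 = 9.0
a_1 = 9*1.5^1 = 13.5
a_2 = 9*1.5^2 = 20.25
...
= [9.0, 13.5, 20.25, 30.375, 45.5625, 68.34375]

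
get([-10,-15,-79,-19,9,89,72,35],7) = 35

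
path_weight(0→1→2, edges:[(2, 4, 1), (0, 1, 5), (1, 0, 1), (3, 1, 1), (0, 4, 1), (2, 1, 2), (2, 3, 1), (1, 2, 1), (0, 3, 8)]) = 6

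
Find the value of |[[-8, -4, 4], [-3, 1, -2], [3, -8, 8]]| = 76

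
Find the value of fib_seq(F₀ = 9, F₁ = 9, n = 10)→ F_2 = F_1 + F_0 = 18
F_3 = F_2 + F_1 = 27
F_4 = F_3 + F_2 = 45
...
= [9, 9, 18, 27, 45, 72, 117, 189, 306, 495]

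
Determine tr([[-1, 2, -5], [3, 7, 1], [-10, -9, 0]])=6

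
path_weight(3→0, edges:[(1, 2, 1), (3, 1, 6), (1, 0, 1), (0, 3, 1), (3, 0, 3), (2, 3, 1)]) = 3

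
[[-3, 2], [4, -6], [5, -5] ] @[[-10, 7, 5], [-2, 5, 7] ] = C[0][0] = (-3)*(-10) + (2)*(-2) = 26
C[0][1] = (-3)*(7) + (2)*(5) = -11
C[0][2] = (-3)*(5) + (2)*(7) = -1
C[1][0] = (4)*(-10) + (-6)*(-2) = -28
C[1][1] = (4)*(7) + (-6)*(5) = -2
C[1][2] = (4)*(5) + (-6)*(7) = -22
... (3 more cells)
= [[26, -11, -1], [-28, -2, -22], [-40, 10, -10]]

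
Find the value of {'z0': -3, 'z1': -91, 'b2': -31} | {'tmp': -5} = {'z0': -3, 'z1': -91, 'b2': -31, 'tmp': -5}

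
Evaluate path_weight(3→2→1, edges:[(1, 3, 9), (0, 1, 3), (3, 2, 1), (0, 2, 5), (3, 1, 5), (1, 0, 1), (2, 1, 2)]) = 3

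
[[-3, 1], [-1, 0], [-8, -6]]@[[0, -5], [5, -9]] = C[0][0] = (-3)*(0) + (1)*(5) = 5
C[0][1] = (-3)*(-5) + (1)*(-9) = 6
C[1][0] = (-1)*(0) + (0)*(5) = 0
C[1][1] = (-1)*(-5) + (0)*(-9) = 5
C[2][0] = (-8)*(0) + (-6)*(5) = -30
C[2][1] = (-8)*(-5) + (-6)*(-9) = 94
= [[5, 6], [0, 5], [-30, 94]]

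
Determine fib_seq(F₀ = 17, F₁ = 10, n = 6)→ [17, 10, 27, 37, 64, 101]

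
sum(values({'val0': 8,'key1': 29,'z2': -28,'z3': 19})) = 28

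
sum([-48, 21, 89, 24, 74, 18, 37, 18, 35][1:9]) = 316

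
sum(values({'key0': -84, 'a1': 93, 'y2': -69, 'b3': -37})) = -97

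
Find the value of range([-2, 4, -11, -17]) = 21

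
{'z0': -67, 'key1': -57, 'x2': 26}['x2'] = 26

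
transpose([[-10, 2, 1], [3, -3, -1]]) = [[-10, 3], [2, -3], [1, -1]]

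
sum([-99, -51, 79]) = (-99) + (-51) + 79
= -71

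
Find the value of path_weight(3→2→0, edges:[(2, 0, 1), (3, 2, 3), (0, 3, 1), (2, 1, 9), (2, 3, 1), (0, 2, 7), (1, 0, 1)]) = 4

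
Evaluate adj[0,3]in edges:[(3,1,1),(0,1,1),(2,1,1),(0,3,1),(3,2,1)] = 1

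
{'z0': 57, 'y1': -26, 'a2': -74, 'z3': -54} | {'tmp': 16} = {'z0': 57, 'y1': -26, 'a2': -74, 'z3': -54, 'tmp': 16}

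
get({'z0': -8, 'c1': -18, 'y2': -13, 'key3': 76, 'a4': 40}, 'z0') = -8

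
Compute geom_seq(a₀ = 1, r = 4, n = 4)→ a_0 = 1*4^0 = 1
a_1 = 1*4^1 = 4
a_2 = 1*4^2 = 16
...
= [1, 4, 16, 64]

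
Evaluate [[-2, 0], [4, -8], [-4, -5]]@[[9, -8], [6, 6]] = [[-18, 16], [-12, -80], [-66, 2]]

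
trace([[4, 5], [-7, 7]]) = 11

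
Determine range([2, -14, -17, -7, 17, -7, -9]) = 34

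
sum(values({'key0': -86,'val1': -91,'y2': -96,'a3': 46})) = (-86) + (-91) + (-96) + 46
= -227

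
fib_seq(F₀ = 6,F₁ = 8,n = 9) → F_2 = F_1 + F_0 = 14
F_3 = F_2 + F_1 = 22
F_4 = F_3 + F_2 = 36
...
= [6, 8, 14, 22, 36, 58, 94, 152, 246]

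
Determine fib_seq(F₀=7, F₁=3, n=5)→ F_2 = F_1 + F_0 = 10
F_3 = F_2 + F_1 = 13
F_4 = F_3 + F_2 = 23
= [7, 3, 10, 13, 23]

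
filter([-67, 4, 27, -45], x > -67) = [4, 27, -45]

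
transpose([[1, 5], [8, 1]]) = [[1, 8], [5, 1]]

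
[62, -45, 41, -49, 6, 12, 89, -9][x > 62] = keep x where x > 62: 62✗, -45✗, 41✗, -49✗, 6✗, 12✗, 89✓, -9✗
= [89]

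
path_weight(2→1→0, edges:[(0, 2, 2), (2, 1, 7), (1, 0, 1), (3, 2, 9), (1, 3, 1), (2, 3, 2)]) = 8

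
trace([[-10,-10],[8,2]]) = diagonal: (-10) + 2
= -8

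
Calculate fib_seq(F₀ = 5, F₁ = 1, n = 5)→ [5, 1, 6, 7, 13]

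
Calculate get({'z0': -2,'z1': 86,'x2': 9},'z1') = 86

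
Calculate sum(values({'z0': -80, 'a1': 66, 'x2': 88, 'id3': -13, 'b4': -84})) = (-80) + 66 + 88 + (-13) + (-84)
= -23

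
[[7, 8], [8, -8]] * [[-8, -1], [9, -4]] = [[16, -39], [-136, 24]]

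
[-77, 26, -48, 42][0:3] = [-77, 26, -48]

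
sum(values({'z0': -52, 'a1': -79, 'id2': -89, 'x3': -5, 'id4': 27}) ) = -198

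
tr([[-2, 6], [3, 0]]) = -2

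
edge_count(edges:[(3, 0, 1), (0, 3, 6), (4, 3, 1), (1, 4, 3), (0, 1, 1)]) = 5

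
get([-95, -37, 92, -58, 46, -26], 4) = 46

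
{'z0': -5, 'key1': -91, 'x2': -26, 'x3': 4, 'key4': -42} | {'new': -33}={'z0': -5, 'key1': -91, 'x2': -26, 'x3': 4, 'key4': -42, 'new': -33}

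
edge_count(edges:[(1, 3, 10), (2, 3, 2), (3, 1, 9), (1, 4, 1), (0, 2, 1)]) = 5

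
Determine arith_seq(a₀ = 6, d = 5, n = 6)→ a_0 = 6 + 0*5 = 6
a_1 = 6 + 1*5 = 11
a_2 = 6 + 2*5 = 16
...
= [6, 11, 16, 21, 26, 31]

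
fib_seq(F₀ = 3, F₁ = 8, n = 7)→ [3, 8, 11, 19, 30, 49, 79]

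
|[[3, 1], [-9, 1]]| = 12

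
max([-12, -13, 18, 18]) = 18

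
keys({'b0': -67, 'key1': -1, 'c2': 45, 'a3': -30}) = ['b0', 'key1', 'c2', 'a3']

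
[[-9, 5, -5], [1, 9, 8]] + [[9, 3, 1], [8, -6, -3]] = [[0, 8, -4], [9, 3, 5]]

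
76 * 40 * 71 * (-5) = -1079200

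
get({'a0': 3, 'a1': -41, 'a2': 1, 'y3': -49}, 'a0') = 3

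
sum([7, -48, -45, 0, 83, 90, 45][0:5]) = slice → [7, -48, -45, 0, 83]
7 + (-48) + (-45) + 0 + 83
= -3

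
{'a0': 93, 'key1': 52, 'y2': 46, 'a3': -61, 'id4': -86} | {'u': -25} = {'a0': 93, 'key1': 52, 'y2': 46, 'a3': -61, 'id4': -86, 'u': -25}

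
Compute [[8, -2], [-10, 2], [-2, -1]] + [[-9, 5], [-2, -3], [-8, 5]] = [[-1, 3], [-12, -1], [-10, 4]]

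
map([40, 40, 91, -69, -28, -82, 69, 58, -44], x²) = (40)²=1600, (40)²=1600, (91)²=8281, (-69)²=4761, (-28)²=784, (-82)²=6724, (69)²=4761, (58)²=3364, (-44)²=1936
= [1600, 1600, 8281, 4761, 784, 6724, 4761, 3364, 1936]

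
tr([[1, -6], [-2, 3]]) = diagonal: 1 + 3
= 4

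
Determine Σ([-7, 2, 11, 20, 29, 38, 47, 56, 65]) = 261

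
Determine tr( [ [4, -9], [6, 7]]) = 11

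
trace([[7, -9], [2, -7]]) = diagonal: 7 + (-7)
= 0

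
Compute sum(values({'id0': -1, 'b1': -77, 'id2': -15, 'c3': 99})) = (-1) + (-77) + (-15) + 99
= 6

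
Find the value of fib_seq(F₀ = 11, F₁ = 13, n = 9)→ [11, 13, 24, 37, 61, 98, 159, 257, 416]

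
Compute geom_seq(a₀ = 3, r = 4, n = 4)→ [3, 12, 48, 192]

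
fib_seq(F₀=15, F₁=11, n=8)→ F_2 = F_1 + F_0 = 26
F_3 = F_2 + F_1 = 37
F_4 = F_3 + F_2 = 63
...
= [15, 11, 26, 37, 63, 100, 163, 263]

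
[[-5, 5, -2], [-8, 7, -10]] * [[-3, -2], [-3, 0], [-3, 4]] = C[0][0] = (-5)*(-3) + (5)*(-3) + (-2)*(-3) = 6
C[0][1] = (-5)*(-2) + (5)*(0) + (-2)*(4) = 2
C[1][0] = (-8)*(-3) + (7)*(-3) + (-10)*(-3) = 33
C[1][1] = (-8)*(-2) + (7)*(0) + (-10)*(4) = -24
= [[6, 2], [33, -24]]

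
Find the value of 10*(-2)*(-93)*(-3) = -5580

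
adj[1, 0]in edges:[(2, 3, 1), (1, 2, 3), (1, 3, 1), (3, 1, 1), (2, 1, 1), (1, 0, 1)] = 1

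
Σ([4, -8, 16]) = 12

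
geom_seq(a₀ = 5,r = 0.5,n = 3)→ [5.0, 2.5, 1.25]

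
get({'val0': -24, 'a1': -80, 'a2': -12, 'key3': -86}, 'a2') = -12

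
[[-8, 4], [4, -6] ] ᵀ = [[-8, 4], [4, -6]]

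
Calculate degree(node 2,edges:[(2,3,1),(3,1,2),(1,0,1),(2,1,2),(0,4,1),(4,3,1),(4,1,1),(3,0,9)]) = incident: (2,3), (2,1)
= 2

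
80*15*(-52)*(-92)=5740800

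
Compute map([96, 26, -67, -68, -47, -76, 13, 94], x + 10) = [106, 36, -57, -58, -37, -66, 23, 104]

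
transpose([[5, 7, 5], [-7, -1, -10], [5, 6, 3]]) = [[5, -7, 5], [7, -1, 6], [5, -10, 3]]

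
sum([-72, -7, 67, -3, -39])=-54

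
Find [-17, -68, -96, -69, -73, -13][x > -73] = keep x where x > -73: -17✓, -68✓, -96✗, -69✓, -73✗, -13✓
= [-17, -68, -69, -13]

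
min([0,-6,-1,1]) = -6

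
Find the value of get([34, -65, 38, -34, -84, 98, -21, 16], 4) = -84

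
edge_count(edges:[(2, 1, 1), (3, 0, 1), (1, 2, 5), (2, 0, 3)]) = 4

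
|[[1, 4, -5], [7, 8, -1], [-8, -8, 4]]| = -96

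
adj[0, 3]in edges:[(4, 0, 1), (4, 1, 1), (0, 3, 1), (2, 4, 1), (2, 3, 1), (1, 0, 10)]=1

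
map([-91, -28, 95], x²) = (-91)²=8281, (-28)²=784, (95)²=9025
= [8281, 784, 9025]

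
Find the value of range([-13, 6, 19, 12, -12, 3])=32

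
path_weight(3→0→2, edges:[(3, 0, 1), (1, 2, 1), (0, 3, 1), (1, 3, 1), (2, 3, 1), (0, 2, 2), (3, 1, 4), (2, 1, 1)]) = 3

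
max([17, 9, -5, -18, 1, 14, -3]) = 17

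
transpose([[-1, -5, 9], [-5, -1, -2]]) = [[-1, -5], [-5, -1], [9, -2]]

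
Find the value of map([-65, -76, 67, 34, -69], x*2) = [-130, -152, 134, 68, -138]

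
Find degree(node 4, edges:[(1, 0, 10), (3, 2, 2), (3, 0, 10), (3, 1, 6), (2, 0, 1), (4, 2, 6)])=1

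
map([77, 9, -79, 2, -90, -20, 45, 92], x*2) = [154, 18, -158, 4, -180, -40, 90, 184]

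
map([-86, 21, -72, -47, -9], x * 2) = -86*2=-172, 21*2=42, -72*2=-144, -47*2=-94, -9*2=-18
= [-172, 42, -144, -94, -18]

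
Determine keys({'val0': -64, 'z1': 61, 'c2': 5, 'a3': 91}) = ['val0', 'z1', 'c2', 'a3']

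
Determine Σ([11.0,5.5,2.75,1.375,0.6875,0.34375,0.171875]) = 21.828125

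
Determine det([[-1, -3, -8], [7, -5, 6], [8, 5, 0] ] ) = (1)*(-1)*det([[-5, 6], [5, 0]]) + (-1)*(-3)*det([[7, 6], [8, 0]]) + (1)*(-8)*det([[7, -5], [8, 5]])
= 30 + -144 + -600
= -714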